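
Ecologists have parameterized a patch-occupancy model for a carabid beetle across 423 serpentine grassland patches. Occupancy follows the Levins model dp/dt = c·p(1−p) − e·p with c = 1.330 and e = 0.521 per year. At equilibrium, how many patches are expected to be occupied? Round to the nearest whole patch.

p* = 1 − e/c = 1 − 0.521/1.330 = 0.6083.
Expected occupied patches = N × p* = 423 × 0.6083 = 257.30 ≈ 257.

257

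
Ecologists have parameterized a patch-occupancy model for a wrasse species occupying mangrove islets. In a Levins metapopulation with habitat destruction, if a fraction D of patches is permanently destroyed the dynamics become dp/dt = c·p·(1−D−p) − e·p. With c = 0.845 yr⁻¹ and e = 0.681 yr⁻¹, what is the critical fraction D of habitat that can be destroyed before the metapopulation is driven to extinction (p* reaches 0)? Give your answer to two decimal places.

0.19

The nontrivial equilibrium is p* = (1−D) − e/c; extinction occurs when this hits zero.
So D_crit = 1 − e/c = 1 − 0.681/0.845 = 1 − 0.8059 = 0.1941.
This equals the undisturbed p*, a classic result of Lande's extension.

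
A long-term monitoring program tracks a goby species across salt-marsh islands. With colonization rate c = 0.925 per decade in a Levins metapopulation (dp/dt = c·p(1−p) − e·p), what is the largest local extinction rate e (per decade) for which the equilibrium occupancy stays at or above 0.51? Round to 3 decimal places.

1 − e/c ≥ 0.51 ⇒ e ≤ c(1 − 0.51) = 0.925 × 0.4900.
e_max = 0.4532.

0.453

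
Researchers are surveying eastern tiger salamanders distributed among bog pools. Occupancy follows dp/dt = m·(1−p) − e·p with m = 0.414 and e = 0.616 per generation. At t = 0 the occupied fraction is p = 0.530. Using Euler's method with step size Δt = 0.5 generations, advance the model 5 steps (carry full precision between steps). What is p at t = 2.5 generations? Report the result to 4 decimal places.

0.4054

Update rule: p ← p + [m·(1−p) − e·p]·Δt with Δt = 0.5.
p: 0.53000 → 0.46405  (Δp = -0.06595)
p: 0.46405 → 0.43206  (Δp = -0.03199)
p: 0.43206 → 0.41655  (Δp = -0.01551)
p: 0.41655 → 0.40903  (Δp = -0.00752)
p: 0.40903 → 0.40538  (Δp = -0.00365)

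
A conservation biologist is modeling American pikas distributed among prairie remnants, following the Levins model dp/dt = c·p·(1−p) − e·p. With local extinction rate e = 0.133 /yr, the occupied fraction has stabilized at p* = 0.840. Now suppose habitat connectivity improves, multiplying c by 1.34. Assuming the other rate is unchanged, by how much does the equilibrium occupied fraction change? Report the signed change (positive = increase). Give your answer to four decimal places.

0.0406

Balance c(1−p*) = e gives c = e/(1 − 0.84000) = 0.133/0.16000 = 0.83125.
New p* = 1 − e/c = 1 − 0.13300/1.11388 = 0.88060.
Δp* = 0.88060 − 0.84000 = +0.04060.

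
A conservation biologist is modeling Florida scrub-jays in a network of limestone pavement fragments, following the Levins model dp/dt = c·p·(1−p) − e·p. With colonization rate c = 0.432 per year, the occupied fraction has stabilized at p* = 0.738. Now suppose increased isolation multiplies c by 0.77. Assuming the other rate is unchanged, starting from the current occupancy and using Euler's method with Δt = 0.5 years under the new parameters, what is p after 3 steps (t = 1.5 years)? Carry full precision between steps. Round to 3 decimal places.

Balance c(1−p*) = e gives e = 0.432×(1 − 0.73800) = 0.11318.
Starting from p₀ = 0.73800; update p ← p + (dp/dt)·Δt with the new parameters.
p: 0.73800 → 0.72839  (Δp = -0.00961)
p: 0.72839 → 0.72008  (Δp = -0.00832)
p: 0.72008 → 0.71285  (Δp = -0.00723)

0.713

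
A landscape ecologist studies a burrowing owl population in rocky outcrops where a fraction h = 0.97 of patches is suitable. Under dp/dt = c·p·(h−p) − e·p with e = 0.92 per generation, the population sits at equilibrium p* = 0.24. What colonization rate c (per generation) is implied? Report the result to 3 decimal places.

1.260

At equilibrium c(h−p*) = e, so c = e/(h−p*).
c = 0.92/(0.97 − 0.24) = 0.92/0.7300 = 1.2603.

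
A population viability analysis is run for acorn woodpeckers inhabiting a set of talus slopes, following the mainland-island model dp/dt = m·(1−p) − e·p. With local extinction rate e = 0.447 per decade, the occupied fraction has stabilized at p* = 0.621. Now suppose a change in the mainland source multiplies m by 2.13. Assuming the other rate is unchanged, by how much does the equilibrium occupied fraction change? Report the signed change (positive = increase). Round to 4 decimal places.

0.1563

Balance m(1−p*) = e·p* gives m = e·p*/(1−p*) = 0.447×0.62100/0.37900 = 0.73242.
New p* = m/(m+e) = 1.56005/(1.56005+0.44700) = 0.77729.
Δp* = 0.77729 − 0.62100 = +0.15629.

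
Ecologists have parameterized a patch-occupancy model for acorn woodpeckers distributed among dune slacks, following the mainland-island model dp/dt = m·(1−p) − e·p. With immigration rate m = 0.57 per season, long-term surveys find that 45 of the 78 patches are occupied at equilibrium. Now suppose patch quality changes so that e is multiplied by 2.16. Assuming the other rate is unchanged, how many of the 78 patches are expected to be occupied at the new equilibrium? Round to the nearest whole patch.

Observed p* = 45/78 = 0.57692.
Balance m(1−p*) = e·p* gives e = m(1−p*)/p* = 0.57×0.42308/0.57692 = 0.41801.
New p* = m/(m+e) = 0.57000/(0.57000+0.90290) = 0.38699.
Expected occupied = 78 × 0.38699 = 30.19 ≈ 30.

30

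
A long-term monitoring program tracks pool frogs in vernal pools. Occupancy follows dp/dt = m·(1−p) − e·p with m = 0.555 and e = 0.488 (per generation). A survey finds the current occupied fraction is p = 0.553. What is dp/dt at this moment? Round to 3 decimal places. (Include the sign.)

Colonization term: m·(1−p) = 0.555×0.4470 = 0.24808.
Extinction term: e·p = 0.26986.
dp/dt = 0.24808 − 0.26986 = -0.02178.

-0.022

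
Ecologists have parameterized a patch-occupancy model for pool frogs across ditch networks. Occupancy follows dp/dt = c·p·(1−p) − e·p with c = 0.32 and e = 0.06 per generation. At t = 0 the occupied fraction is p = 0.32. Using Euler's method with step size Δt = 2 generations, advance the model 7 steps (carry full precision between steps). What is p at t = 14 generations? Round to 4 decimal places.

0.7960

Update rule: p ← p + [c·p·(1−p) − e·p]·Δt with Δt = 2.
step 1: Δp = +0.10086, p = 0.42086
step 2: Δp = +0.10549, p = 0.52635
step 3: Δp = +0.09639, p = 0.62275
step 4: Δp = +0.07563, p = 0.69837
step 5: Δp = +0.05101, p = 0.74938
step 6: Δp = +0.03027, p = 0.77965
step 7: Δp = +0.01639, p = 0.79604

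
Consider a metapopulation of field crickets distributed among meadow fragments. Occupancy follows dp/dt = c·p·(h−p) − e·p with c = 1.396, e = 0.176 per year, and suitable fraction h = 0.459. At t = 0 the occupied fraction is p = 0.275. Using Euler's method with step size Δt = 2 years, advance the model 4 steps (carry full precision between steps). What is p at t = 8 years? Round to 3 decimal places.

0.333

Update rule: p ← p + [c·p·(h−p) − e·p]·Δt with Δt = 2.
p: 0.27500 → 0.31948  (Δp = +0.04448)
p: 0.31948 → 0.33147  (Δp = +0.01200)
p: 0.33147 → 0.33282  (Δp = +0.00134)
p: 0.33282 → 0.33292  (Δp = +0.00010)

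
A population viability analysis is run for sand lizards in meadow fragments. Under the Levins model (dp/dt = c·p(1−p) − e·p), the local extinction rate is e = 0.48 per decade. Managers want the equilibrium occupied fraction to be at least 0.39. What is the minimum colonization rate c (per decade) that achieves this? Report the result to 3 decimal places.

p* = 1 − e/c ≥ 0.39 requires e/c ≤ 0.6100, i.e. c ≥ e/0.6100.
c_min = 0.48/0.6100 = 0.7869.

0.787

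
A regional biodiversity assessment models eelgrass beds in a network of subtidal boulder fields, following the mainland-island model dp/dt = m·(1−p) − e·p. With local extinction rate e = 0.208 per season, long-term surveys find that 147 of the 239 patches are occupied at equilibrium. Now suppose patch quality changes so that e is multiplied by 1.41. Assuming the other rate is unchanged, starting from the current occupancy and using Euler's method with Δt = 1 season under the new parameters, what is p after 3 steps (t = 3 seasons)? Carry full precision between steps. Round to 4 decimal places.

Observed p* = 147/239 = 0.61506.
Balance m(1−p*) = e·p* gives m = e·p*/(1−p*) = 0.208×0.61506/0.38494 = 0.33235.
Starting from p₀ = 0.61506; update p ← p + (dp/dt)·Δt with the new parameters.
t = 1: p = 0.61506 + (-0.05245) = 0.56261
t = 2: p = 0.56261 + (-0.01964) = 0.54297
t = 3: p = 0.54297 + (-0.00735) = 0.53562

0.5356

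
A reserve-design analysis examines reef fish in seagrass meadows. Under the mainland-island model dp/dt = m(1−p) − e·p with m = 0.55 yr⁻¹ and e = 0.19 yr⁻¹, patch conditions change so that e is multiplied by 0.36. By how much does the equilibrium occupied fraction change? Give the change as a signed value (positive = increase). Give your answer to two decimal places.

0.15

Before: p* = 0.55/(0.55+0.19) = 0.7432.
After: m = 0.55, e = 0.0684; p* = 0.55/0.6184 = 0.8894.
Δp* = 0.8894 − 0.7432 = +0.1461.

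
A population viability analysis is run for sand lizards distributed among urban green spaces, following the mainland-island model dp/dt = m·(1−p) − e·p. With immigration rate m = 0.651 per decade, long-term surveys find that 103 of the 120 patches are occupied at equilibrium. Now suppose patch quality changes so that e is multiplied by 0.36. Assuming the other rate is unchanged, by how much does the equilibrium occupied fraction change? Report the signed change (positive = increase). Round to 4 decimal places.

Observed p* = 103/120 = 0.85833.
Balance m(1−p*) = e·p* gives e = m(1−p*)/p* = 0.651×0.14167/0.85833 = 0.10745.
New p* = m/(m+e) = 0.65100/(0.65100+0.03868) = 0.94392.
Δp* = 0.94392 − 0.85833 = +0.08559.

0.0856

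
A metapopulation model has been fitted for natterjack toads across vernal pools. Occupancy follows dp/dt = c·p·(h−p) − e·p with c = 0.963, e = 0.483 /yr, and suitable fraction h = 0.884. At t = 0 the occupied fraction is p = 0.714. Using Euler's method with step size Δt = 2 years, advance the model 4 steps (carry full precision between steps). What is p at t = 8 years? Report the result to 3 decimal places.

0.375

Update rule: p ← p + [c·p·(h−p) − e·p]·Δt with Δt = 2.
p: 0.71400 → 0.25805  (Δp = -0.45595)
p: 0.25805 → 0.31988  (Δp = +0.06182)
p: 0.31988 → 0.35842  (Δp = +0.03855)
p: 0.35842 → 0.37500  (Δp = +0.01658)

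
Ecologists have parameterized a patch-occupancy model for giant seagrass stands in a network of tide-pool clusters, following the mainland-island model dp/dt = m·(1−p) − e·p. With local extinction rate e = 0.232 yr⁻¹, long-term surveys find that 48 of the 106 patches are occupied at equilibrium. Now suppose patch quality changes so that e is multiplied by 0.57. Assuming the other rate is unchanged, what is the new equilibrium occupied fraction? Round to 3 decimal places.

Observed p* = 48/106 = 0.45283.
Balance m(1−p*) = e·p* gives m = e·p*/(1−p*) = 0.232×0.45283/0.54717 = 0.19200.
New p* = m/(m+e) = 0.19200/(0.19200+0.13224) = 0.59215.

0.592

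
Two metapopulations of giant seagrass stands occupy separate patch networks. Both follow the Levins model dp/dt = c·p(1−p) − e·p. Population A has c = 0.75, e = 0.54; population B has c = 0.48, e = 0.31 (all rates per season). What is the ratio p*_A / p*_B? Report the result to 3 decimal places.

0.791

A: p*_A = 1 − 0.54/0.75 = 0.2800.
B: p*_B = 1 − 0.31/0.48 = 0.3542.
p*_A / p*_B = 0.2800/0.3542 = 0.7906.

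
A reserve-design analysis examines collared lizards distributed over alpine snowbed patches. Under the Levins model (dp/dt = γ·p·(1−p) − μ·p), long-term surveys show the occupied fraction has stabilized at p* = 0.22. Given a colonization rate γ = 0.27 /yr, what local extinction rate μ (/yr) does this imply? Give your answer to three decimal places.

0.211

At equilibrium γ(1−p*) = μ.
μ = 0.27 × (1 − 0.22) = 0.27 × 0.7800 = 0.2106.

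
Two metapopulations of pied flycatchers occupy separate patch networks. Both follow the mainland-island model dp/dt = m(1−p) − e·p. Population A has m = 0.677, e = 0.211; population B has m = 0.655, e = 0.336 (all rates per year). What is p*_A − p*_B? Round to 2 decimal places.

0.10

A: p*_A = m/(m+e) = 0.677/0.8880 = 0.7624.
B: p*_B = 0.655/0.9910 = 0.6609.
p*_A − p*_B = 0.7624 − 0.6609 = 0.1014.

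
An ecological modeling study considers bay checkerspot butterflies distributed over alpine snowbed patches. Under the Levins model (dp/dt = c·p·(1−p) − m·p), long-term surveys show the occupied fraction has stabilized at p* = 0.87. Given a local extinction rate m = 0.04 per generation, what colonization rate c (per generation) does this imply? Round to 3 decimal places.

0.308

At equilibrium c(1−p*) = m, so c = m/(1−p*).
c = 0.04/(1 − 0.87) = 0.04/0.1300 = 0.3077.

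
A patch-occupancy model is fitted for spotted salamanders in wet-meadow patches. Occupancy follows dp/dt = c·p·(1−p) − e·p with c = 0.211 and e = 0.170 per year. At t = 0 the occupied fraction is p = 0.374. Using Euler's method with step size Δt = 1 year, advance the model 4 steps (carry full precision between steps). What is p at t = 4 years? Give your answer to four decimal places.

Update rule: p ← p + [c·p·(1−p) − e·p]·Δt with Δt = 1.
t = 1: p = 0.37400 + (-0.01418) = 0.35982
t = 2: p = 0.35982 + (-0.01257) = 0.34725
t = 3: p = 0.34725 + (-0.01121) = 0.33605
t = 4: p = 0.33605 + (-0.01005) = 0.32600

0.3260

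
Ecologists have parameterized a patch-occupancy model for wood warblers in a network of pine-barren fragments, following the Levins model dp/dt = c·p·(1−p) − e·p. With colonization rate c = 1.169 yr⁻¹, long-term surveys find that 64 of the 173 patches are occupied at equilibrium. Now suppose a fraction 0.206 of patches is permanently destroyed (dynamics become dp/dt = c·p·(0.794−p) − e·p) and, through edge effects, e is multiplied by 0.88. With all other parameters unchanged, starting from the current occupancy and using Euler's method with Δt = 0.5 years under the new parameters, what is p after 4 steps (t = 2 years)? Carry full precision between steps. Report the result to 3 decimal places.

Observed p* = 64/173 = 0.36994.
Balance c(1−p*) = e gives e = 1.169×(1 − 0.36994) = 0.73654.
Starting from p₀ = 0.36994; update p ← p + (dp/dt)·Δt with the new parameters.
step 1: Δp = -0.02820, p = 0.34175
step 2: Δp = -0.02041, p = 0.32133
step 3: Δp = -0.01536, p = 0.30597
step 4: Δp = -0.01188, p = 0.29409

0.294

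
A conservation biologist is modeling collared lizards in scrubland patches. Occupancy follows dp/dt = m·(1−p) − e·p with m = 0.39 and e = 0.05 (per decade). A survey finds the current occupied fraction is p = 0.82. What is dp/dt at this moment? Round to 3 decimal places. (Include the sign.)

0.029

Colonization term: m·(1−p) = 0.39×0.1800 = 0.07020.
Extinction term: e·p = 0.04100.
dp/dt = 0.07020 − 0.04100 = 0.02920.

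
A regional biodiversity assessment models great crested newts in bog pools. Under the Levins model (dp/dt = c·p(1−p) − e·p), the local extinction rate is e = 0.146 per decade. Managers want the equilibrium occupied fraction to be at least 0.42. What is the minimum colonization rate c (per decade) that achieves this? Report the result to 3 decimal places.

0.252

p* = 1 − e/c ≥ 0.42 requires e/c ≤ 0.5800, i.e. c ≥ e/0.5800.
c_min = 0.146/0.5800 = 0.2517.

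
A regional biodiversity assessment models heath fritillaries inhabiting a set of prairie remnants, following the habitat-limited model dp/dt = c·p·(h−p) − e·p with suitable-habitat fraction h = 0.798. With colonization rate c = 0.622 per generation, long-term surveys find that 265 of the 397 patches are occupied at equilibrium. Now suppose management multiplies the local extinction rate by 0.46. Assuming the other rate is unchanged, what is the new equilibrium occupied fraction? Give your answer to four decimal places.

Observed p* = 265/397 = 0.66751.
Balance c(h−p*) = e gives e = 0.622×(0.798 − 0.66751) = 0.08116.
New p* = 0.798 − e/c = 0.798 − 0.03733/0.62200 = 0.73798.

0.7380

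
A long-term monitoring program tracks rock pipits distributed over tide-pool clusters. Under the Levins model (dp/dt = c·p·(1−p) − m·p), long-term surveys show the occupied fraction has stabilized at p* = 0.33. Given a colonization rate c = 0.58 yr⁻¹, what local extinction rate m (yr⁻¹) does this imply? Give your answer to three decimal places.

At equilibrium c(1−p*) = m.
m = 0.58 × (1 − 0.33) = 0.58 × 0.6700 = 0.3886.

0.389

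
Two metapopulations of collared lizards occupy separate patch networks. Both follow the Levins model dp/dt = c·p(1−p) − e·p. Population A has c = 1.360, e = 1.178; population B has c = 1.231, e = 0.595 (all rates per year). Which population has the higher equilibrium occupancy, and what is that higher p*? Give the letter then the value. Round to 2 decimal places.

B, 0.52

A: p*_A = 1 − 1.178/1.360 = 0.1338.
B: p*_B = 1 − 0.595/1.231 = 0.5167.
B is higher at 0.5167.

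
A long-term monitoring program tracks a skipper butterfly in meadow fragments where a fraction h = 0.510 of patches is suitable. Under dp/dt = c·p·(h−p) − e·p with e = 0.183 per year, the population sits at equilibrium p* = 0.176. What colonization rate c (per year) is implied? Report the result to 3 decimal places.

0.548

At equilibrium c(h−p*) = e, so c = e/(h−p*).
c = 0.183/(0.510 − 0.176) = 0.183/0.3340 = 0.5479.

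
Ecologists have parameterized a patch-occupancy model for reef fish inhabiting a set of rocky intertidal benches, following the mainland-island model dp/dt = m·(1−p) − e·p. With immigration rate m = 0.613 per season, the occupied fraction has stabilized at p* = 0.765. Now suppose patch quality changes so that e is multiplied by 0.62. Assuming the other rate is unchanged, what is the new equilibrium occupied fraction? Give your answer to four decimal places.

0.8400

Balance m(1−p*) = e·p* gives e = m(1−p*)/p* = 0.613×0.23500/0.76500 = 0.18831.
New p* = m/(m+e) = 0.61300/(0.61300+0.11675) = 0.84001.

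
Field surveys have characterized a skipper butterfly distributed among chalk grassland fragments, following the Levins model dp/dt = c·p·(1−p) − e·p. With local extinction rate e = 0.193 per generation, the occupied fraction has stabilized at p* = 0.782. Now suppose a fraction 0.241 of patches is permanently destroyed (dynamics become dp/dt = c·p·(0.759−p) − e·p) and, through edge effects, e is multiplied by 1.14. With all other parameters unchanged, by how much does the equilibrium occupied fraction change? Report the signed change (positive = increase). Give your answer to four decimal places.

-0.2715

Balance c(1−p*) = e gives c = e/(1 − 0.78200) = 0.193/0.21800 = 0.88532.
New p* = 0.759 − e/c = 0.759 − 0.22002/0.88532 = 0.51048.
Δp* = 0.51048 − 0.78200 = -0.27152.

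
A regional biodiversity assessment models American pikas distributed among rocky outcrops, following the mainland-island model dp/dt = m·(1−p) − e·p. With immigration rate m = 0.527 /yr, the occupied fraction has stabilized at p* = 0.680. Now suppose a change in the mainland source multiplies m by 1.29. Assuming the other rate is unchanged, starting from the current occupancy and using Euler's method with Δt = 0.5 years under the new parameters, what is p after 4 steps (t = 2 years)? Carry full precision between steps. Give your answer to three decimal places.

Balance m(1−p*) = e·p* gives e = m(1−p*)/p* = 0.527×0.32000/0.68000 = 0.24800.
Starting from p₀ = 0.68000; update p ← p + (dp/dt)·Δt with the new parameters.
t = 0.5: p = 0.68000 + (+0.02445) = 0.70445
t = 1: p = 0.70445 + (+0.01311) = 0.71756
t = 1.5: p = 0.71756 + (+0.00703) = 0.72459
t = 2: p = 0.72459 + (+0.00377) = 0.72836

0.728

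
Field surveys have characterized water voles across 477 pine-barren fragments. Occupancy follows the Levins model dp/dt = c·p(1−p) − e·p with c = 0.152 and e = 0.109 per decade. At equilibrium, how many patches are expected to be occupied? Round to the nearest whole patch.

p* = 1 − e/c = 1 − 0.109/0.152 = 0.2829.
Expected occupied patches = N × p* = 477 × 0.2829 = 134.94 ≈ 135.

135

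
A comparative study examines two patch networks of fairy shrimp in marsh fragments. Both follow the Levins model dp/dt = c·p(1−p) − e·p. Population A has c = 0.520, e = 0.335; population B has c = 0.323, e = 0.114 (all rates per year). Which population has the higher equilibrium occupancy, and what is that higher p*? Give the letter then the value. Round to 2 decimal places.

B, 0.65

A: p*_A = 1 − 0.335/0.520 = 0.3558.
B: p*_B = 1 − 0.114/0.323 = 0.6471.
B is higher at 0.6471.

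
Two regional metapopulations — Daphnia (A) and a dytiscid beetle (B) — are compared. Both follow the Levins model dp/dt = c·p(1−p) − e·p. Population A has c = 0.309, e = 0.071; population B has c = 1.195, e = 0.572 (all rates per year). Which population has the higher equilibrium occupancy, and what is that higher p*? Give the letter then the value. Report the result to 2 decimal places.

A: p*_A = 1 − 0.071/0.309 = 0.7702.
B: p*_B = 1 − 0.572/1.195 = 0.5213.
A is higher at 0.7702.

A, 0.77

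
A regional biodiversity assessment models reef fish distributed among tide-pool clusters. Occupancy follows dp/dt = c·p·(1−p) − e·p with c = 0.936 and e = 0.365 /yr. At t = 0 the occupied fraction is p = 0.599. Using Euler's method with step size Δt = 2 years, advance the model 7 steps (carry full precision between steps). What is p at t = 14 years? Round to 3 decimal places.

Update rule: p ← p + [c·p·(1−p) − e·p]·Δt with Δt = 2.
t = 2: p = 0.59900 + (+0.01238) = 0.61138
t = 4: p = 0.61138 + (-0.00153) = 0.60985
t = 6: p = 0.60985 + (+0.00022) = 0.61007
t = 8: p = 0.61007 + (-0.00003) = 0.61004
t = 10: p = 0.61004 + (+0.00000) = 0.61004
t = 12: p = 0.61004 + (-0.00000) = 0.61004
t = 14: p = 0.61004 + (+0.00000) = 0.61004

0.610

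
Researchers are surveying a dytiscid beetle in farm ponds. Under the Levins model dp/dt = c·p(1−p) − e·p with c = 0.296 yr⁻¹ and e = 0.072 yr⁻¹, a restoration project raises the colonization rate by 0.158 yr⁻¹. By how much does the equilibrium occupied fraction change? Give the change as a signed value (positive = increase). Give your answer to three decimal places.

0.085

Before: p* = 1 − 0.072/0.296 = 0.7568.
After the change, c = 0.454, e = 0.072, so p* = 1 − 0.072/0.454 = 0.8414.
Δp* = 0.8414 − 0.7568 = +0.0847.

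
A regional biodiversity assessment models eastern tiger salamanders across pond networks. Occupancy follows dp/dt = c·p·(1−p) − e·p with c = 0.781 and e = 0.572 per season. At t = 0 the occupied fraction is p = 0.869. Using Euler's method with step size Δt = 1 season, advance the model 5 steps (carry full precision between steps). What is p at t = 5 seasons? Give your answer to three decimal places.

0.314

Update rule: p ← p + [c·p·(1−p) − e·p]·Δt with Δt = 1.
step 1: Δp = -0.40816, p = 0.46084
step 2: Δp = -0.06955, p = 0.39129
step 3: Δp = -0.03780, p = 0.35349
step 4: Δp = -0.02371, p = 0.32978
step 5: Δp = -0.01601, p = 0.31377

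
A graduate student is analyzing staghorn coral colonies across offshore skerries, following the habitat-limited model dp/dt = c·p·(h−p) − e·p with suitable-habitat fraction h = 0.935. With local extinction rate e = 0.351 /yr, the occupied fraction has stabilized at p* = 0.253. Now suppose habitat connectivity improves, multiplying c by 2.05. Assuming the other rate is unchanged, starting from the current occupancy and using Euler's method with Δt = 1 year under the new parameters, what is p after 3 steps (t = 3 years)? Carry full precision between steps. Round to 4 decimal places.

Balance c(h−p*) = e gives c = e/(0.935 − 0.25300) = 0.351/0.68200 = 0.51466.
Starting from p₀ = 0.25300; update p ← p + (dp/dt)·Δt with the new parameters.
t = 1: p = 0.25300 + (+0.09324) = 0.34624
t = 2: p = 0.34624 + (+0.09355) = 0.43979
t = 3: p = 0.43979 + (+0.07541) = 0.51520

0.5152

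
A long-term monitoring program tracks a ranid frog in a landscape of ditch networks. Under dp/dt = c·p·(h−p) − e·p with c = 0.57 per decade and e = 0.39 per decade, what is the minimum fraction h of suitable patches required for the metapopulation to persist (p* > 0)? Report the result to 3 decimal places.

p* = h − e/c is positive only when h > e/c.
h_min = e/c = 0.39/0.57 = 0.6842.

0.684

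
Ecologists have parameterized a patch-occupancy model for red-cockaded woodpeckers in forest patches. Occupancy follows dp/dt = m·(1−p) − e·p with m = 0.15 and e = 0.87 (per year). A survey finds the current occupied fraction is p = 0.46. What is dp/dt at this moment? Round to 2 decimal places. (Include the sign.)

Colonization term: m·(1−p) = 0.15×0.5400 = 0.08100.
Extinction term: e·p = 0.40020.
dp/dt = 0.08100 − 0.40020 = -0.31920.

-0.32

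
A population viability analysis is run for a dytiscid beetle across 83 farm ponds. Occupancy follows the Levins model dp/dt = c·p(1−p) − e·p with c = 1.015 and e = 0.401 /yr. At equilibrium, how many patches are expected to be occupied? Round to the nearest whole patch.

50

p* = 1 − e/c = 1 − 0.401/1.015 = 0.6049.
Expected occupied patches = N × p* = 83 × 0.6049 = 50.21 ≈ 50.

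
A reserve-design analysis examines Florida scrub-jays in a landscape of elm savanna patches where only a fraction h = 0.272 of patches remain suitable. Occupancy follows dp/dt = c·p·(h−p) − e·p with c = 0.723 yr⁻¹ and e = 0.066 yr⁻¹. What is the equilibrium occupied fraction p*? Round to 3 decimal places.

0.181

Setting dp/dt = 0 and dividing by p* gives c·(h−p*) = e.
So p* = h − e/c = 0.272 − 0.066/0.723 = 0.272 − 0.0913 = 0.1807.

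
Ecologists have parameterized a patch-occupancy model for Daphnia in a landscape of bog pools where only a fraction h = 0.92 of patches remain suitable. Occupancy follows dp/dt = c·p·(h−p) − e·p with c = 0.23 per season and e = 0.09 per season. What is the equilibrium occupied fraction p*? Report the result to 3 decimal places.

Setting dp/dt = 0 and dividing by p* gives c·(h−p*) = e.
So p* = h − e/c = 0.92 − 0.09/0.23 = 0.92 − 0.3913 = 0.5287.

0.529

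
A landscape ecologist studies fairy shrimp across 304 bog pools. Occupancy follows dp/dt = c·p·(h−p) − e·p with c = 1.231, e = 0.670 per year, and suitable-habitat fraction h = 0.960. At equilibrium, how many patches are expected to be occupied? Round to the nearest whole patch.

126

p* = h − e/c = 0.960 − 0.5443 = 0.4157.
Expected occupied patches = N × p* = 304 × 0.4157 = 126.38 ≈ 126.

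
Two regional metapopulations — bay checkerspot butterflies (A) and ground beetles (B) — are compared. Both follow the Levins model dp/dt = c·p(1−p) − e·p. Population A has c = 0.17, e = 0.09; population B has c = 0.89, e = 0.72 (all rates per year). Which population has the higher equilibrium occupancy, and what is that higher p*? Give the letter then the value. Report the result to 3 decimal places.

A: p*_A = 1 − 0.09/0.17 = 0.4706.
B: p*_B = 1 − 0.72/0.89 = 0.1910.
A is higher at 0.4706.

A, 0.471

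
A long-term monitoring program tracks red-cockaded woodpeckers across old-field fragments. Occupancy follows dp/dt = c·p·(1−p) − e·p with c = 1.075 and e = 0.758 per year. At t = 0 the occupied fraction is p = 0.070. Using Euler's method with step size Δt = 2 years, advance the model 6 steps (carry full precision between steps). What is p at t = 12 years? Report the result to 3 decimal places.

Update rule: p ← p + [c·p·(1−p) − e·p]·Δt with Δt = 2.
p: 0.07000 → 0.10384  (Δp = +0.03384)
p: 0.10384 → 0.14650  (Δp = +0.04265)
p: 0.14650 → 0.19323  (Δp = +0.04674)
p: 0.19323 → 0.23547  (Δp = +0.04223)
p: 0.23547 → 0.26555  (Δp = +0.03008)
p: 0.26555 → 0.28230  (Δp = +0.01675)

0.282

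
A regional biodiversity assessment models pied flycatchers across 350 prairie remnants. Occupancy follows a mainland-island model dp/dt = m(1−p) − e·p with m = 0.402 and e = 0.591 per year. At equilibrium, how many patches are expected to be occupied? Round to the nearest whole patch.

p* = m/(m+e) = 0.402/0.9930 = 0.4048.
Expected occupied patches = N × p* = 350 × 0.4048 = 141.69 ≈ 142.

142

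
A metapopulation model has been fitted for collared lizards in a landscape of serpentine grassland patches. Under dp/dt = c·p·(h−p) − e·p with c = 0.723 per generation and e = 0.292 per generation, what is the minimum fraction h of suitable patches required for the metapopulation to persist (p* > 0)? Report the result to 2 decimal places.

0.40

p* = h − e/c is positive only when h > e/c.
h_min = e/c = 0.292/0.723 = 0.4039.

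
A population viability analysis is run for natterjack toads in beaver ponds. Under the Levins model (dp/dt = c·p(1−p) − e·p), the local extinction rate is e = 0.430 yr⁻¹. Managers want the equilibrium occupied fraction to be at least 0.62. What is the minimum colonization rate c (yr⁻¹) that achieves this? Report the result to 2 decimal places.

p* = 1 − e/c ≥ 0.62 requires e/c ≤ 0.3800, i.e. c ≥ e/0.3800.
c_min = 0.430/0.3800 = 1.1316.

1.13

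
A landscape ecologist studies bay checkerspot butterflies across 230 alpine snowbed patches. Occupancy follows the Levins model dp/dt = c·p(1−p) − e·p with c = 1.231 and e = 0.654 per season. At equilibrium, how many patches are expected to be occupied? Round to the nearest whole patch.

p* = 1 − e/c = 1 − 0.654/1.231 = 0.4687.
Expected occupied patches = N × p* = 230 × 0.4687 = 107.81 ≈ 108.

108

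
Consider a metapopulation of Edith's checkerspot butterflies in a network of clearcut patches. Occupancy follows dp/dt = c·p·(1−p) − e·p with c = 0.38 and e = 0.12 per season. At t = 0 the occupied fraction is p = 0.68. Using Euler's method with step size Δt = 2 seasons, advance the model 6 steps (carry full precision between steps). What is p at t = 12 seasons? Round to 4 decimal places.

Update rule: p ← p + [c·p·(1−p) − e·p]·Δt with Δt = 2.
  1  |  dp/dt·Δt = +0.002176  |  p_1 = 0.682176
  2  |  dp/dt·Δt = +0.001055  |  p_2 = 0.683231
  3  |  dp/dt·Δt = +0.000509  |  p_3 = 0.683740
  4  |  dp/dt·Δt = +0.000245  |  p_4 = 0.683984
  5  |  dp/dt·Δt = +0.000118  |  p_5 = 0.684102
  6  |  dp/dt·Δt = +0.000056  |  p_6 = 0.684158

0.6842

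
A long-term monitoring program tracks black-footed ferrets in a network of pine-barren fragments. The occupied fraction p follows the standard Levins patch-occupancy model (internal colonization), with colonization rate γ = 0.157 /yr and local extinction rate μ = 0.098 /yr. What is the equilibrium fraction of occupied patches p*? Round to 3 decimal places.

0.376

At equilibrium, colonization balances extinction: γ·p*·(1−p*) = μ·p*.
So p* = 1 − μ/γ = 1 − 0.098/0.157 = 1 − 0.6242 = 0.3758.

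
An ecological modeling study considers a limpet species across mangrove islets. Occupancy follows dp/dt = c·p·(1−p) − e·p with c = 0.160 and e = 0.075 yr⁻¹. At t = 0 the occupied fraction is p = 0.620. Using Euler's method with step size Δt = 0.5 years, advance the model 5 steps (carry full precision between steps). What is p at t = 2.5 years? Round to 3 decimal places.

0.600

Update rule: p ← p + [c·p·(1−p) − e·p]·Δt with Δt = 0.5.
p: 0.62000 → 0.61560  (Δp = -0.00440)
p: 0.61560 → 0.61144  (Δp = -0.00415)
p: 0.61144 → 0.60752  (Δp = -0.00392)
p: 0.60752 → 0.60381  (Δp = -0.00371)
p: 0.60381 → 0.60031  (Δp = -0.00351)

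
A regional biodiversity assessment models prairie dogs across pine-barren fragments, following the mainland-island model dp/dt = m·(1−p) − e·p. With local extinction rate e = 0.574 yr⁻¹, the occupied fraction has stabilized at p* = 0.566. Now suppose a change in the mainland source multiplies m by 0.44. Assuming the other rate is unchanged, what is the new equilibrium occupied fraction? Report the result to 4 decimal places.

0.3646

Balance m(1−p*) = e·p* gives m = e·p*/(1−p*) = 0.574×0.56600/0.43400 = 0.74858.
New p* = m/(m+e) = 0.32938/(0.32938+0.57400) = 0.36461.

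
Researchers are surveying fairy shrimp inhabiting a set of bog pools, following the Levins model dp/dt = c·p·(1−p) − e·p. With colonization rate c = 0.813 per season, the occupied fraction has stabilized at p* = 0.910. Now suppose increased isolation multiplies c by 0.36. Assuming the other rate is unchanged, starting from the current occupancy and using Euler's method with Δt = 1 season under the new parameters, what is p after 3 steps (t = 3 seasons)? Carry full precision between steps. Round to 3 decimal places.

0.816

Balance c(1−p*) = e gives e = 0.813×(1 − 0.91000) = 0.07317.
Starting from p₀ = 0.91000; update p ← p + (dp/dt)·Δt with the new parameters.
step 1: Δp = -0.04261, p = 0.86739
step 2: Δp = -0.02980, p = 0.83759
step 3: Δp = -0.02147, p = 0.81611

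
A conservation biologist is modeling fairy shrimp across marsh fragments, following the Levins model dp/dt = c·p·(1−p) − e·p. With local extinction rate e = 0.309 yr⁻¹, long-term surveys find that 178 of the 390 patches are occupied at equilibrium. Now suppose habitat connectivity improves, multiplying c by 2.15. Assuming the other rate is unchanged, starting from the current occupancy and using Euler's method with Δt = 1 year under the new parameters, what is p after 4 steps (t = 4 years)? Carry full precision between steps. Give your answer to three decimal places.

0.747

Observed p* = 178/390 = 0.45641.
Balance c(1−p*) = e gives c = e/(1 − 0.45641) = 0.309/0.54359 = 0.56844.
Starting from p₀ = 0.45641; update p ← p + (dp/dt)·Δt with the new parameters.
  1  |  dp/dt·Δt = +0.162185  |  p_1 = 0.618596
  2  |  dp/dt·Δt = +0.097203  |  p_2 = 0.715798
  3  |  dp/dt·Δt = +0.027442  |  p_3 = 0.743241
  4  |  dp/dt·Δt = +0.003567  |  p_4 = 0.746808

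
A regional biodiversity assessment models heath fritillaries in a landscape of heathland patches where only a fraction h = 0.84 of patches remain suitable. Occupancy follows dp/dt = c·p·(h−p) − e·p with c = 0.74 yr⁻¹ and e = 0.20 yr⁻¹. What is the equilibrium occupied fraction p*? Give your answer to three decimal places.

Setting dp/dt = 0 and dividing by p* gives c·(h−p*) = e.
So p* = h − e/c = 0.84 − 0.20/0.74 = 0.84 − 0.2703 = 0.5697.

0.570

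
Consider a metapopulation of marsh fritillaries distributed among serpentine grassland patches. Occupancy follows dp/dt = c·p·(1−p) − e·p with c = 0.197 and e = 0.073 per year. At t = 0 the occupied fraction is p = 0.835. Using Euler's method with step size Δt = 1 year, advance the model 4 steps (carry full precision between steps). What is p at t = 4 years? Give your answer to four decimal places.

0.7339

Update rule: p ← p + [c·p·(1−p) − e·p]·Δt with Δt = 1.
step 1: Δp = -0.03381, p = 0.80119
step 2: Δp = -0.02711, p = 0.77408
step 3: Δp = -0.02206, p = 0.75202
step 4: Δp = -0.01816, p = 0.73386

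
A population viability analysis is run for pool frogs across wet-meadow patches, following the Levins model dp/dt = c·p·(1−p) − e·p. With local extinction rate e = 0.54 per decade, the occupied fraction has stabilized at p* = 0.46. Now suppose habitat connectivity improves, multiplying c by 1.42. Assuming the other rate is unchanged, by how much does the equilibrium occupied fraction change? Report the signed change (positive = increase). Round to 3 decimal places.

0.160

Balance c(1−p*) = e gives c = e/(1 − 0.46000) = 0.54/0.54000 = 1.00000.
New p* = 1 − e/c = 1 − 0.54000/1.42000 = 0.61972.
Δp* = 0.61972 − 0.46000 = +0.15972.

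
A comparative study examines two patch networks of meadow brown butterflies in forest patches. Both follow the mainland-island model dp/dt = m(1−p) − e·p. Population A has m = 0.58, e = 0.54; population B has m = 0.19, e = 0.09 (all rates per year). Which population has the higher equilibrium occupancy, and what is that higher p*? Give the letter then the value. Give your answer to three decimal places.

B, 0.679

A: p*_A = m/(m+e) = 0.58/1.1200 = 0.5179.
B: p*_B = 0.19/0.2800 = 0.6786.
B is higher at 0.6786.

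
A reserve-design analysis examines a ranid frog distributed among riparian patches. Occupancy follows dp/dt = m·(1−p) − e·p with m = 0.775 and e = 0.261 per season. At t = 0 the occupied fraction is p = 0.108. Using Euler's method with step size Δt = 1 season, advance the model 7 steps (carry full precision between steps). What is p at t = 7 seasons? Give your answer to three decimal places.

0.748

Update rule: p ← p + [m·(1−p) − e·p]·Δt with Δt = 1.
step 1: Δp = +0.66311, p = 0.77111
step 2: Δp = -0.02387, p = 0.74724
step 3: Δp = +0.00086, p = 0.74810
step 4: Δp = -0.00003, p = 0.74807
step 5: Δp = +0.00000, p = 0.74807
step 6: Δp = -0.00000, p = 0.74807
step 7: Δp = +0.00000, p = 0.74807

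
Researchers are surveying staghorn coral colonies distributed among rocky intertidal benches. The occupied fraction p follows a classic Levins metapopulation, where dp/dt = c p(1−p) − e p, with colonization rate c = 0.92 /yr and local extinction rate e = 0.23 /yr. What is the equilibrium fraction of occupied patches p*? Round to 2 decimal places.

At equilibrium, colonization balances extinction: c·p*·(1−p*) = e·p*.
So p* = 1 − e/c = 1 − 0.23/0.92 = 1 − 0.2500 = 0.7500.

0.75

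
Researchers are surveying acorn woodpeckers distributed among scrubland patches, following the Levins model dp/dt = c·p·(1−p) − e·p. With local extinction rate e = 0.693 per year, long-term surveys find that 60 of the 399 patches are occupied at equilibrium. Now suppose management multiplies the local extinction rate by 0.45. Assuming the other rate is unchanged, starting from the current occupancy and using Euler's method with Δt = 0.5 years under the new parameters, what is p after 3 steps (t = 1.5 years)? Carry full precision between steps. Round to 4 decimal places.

0.2461

Observed p* = 60/399 = 0.15038.
Balance c(1−p*) = e gives c = e/(1 − 0.15038) = 0.693/0.84962 = 0.81565.
Starting from p₀ = 0.15038; update p ← p + (dp/dt)·Δt with the new parameters.
p: 0.15038 → 0.17903  (Δp = +0.02866)
p: 0.17903 → 0.21106  (Δp = +0.03203)
p: 0.21106 → 0.24606  (Δp = +0.03500)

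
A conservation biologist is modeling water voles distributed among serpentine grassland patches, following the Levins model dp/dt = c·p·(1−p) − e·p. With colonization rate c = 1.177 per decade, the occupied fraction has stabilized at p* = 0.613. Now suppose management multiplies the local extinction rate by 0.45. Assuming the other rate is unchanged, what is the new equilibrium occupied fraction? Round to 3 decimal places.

0.826

Balance c(1−p*) = e gives e = 1.177×(1 − 0.61300) = 0.45550.
New p* = 1 − e/c = 1 − 0.20498/1.17700 = 0.82585.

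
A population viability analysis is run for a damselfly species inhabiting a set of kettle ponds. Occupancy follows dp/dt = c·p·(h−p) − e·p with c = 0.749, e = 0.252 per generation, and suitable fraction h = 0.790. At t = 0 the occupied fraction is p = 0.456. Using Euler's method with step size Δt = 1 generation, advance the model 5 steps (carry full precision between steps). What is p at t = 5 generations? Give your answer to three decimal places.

Update rule: p ← p + [c·p·(h−p) − e·p]·Δt with Δt = 1.
p: 0.45600 → 0.45516  (Δp = -0.00084)
p: 0.45516 → 0.45461  (Δp = -0.00055)
p: 0.45461 → 0.45425  (Δp = -0.00036)
p: 0.45425 → 0.45401  (Δp = -0.00024)
p: 0.45401 → 0.45386  (Δp = -0.00016)

0.454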